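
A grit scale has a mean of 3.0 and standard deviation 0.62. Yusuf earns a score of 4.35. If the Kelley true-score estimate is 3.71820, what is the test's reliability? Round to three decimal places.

0.532

T̂ = ρX + (1 − ρ)μ  ⇒  T̂ − μ = ρ(X − μ)
ρ = (T̂ − μ)/(X − μ) = (3.71820 − 3.0) / (4.35 − 3.0) = 0.71820 / 1.35 = 0.53200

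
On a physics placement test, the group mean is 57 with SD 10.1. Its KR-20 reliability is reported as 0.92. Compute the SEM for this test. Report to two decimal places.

2.86

SEM = SD · √(1 − ρ) = 10.1 × √0.08 = 10.1 × 0.2828 = 2.857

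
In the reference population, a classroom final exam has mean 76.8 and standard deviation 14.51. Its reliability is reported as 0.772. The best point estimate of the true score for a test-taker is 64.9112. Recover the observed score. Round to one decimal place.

T̂ = ρX + (1 − ρ)μ  ⇒  X = (T̂ − (1 − ρ)μ) / ρ
X = (64.9112 − 0.228 × 76.8) / 0.772 = (64.9112 − 17.5104) / 0.772 = 47.4008 / 0.772 = 61.400

61.4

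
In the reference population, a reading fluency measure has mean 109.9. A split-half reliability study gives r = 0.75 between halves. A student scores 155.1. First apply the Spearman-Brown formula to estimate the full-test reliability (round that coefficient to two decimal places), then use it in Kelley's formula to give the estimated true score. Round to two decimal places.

Spearman-Brown: ρ = 2r/(1 + r) = 2(0.75)/(1 + 0.75) = 1.500/1.75 = 0.8571 → 0.86
T̂ = 0.86(155.1) + 0.14(109.9) = 133.386 + 15.386 = 148.772 → 148.77

148.77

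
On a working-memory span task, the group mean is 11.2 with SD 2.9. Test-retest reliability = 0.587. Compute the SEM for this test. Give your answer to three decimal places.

1.864

SEM = SD · √(1 − ρ) = 2.9 × √0.413 = 2.9 × 0.6427 = 1.8637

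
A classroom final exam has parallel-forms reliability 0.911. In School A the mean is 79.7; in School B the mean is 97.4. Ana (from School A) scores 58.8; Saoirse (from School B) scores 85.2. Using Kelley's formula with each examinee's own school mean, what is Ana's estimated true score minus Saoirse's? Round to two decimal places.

-25.63

T̂_Ana = 0.911(58.8) + 0.089(79.7) = 60.6601
T̂_Saoirse = 0.911(85.2) + 0.089(97.4) = 86.2858
Difference = 60.6601 − 86.2858 = -25.6257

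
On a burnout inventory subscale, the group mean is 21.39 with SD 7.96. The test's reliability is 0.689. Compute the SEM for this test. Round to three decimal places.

SEM = SD · √(1 − ρ) = 7.96 × √0.311 = 7.96 × 0.5577 = 4.4391

4.439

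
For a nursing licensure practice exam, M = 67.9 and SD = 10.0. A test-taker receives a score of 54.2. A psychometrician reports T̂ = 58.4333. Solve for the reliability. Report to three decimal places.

T̂ = ρX + (1 − ρ)μ  ⇒  T̂ − μ = ρ(X − μ)
ρ = (T̂ − μ)/(X − μ) = (58.4333 − 67.9) / (54.2 − 67.9) = -9.4667 / -13.7 = 0.69100

0.691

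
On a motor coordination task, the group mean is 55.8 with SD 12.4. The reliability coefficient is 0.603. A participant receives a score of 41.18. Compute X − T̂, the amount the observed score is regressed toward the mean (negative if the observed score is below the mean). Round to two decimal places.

-5.80

Regress the observed score toward the mean by the unreliability: T̂ = 0.603·41.18 + 0.397·55.8 = 24.83154 + 22.1526 = 46.9841.
X − T̂ = 41.18 − 46.984 = -5.804 → -5.80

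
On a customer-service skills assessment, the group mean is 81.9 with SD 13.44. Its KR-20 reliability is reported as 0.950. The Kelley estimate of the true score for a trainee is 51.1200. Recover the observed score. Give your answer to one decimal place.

T̂ = ρX + (1 − ρ)μ  ⇒  X = (T̂ − (1 − ρ)μ) / ρ
X = (51.1200 − 0.050 × 81.9) / 0.950 = (51.1200 − 4.0950) / 0.950 = 47.0250 / 0.950 = 49.500

49.5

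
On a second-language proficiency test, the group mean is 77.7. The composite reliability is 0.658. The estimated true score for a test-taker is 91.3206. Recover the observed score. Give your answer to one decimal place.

T̂ = ρX + (1 − ρ)μ  ⇒  X = (T̂ − (1 − ρ)μ) / ρ
X = (91.3206 − 0.342 × 77.7) / 0.658 = (91.3206 − 26.5734) / 0.658 = 64.7472 / 0.658 = 98.400

98.4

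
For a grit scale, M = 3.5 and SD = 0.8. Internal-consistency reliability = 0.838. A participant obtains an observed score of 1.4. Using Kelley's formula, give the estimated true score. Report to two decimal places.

1.74

Kelley's formula gives T̂ = 0.838·1.4 + 0.162·3.5 = 1.1732 + 0.5670 = 1.740.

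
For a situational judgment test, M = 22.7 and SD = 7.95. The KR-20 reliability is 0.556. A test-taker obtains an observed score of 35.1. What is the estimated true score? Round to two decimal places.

T̂ = ρX + (1 − ρ)μ
  = 0.556 × 35.1 + 0.444 × 22.7
  = 19.5156 + 10.0788
  = 29.594
  ≈ 29.59

29.59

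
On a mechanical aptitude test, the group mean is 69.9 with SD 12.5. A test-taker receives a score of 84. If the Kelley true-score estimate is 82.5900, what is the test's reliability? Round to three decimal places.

T̂ = ρX + (1 − ρ)μ  ⇒  T̂ − μ = ρ(X − μ)
ρ = (T̂ − μ)/(X − μ) = (82.5900 − 69.9) / (84 − 69.9) = 12.6900 / 14.1 = 0.90000

0.900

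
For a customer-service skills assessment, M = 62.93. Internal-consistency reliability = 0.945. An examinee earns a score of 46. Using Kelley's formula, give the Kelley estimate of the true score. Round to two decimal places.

46.93

T̂ = 0.945(46) + 0.055(62.93) = 43.470 + 3.46115 = 46.931 → 46.93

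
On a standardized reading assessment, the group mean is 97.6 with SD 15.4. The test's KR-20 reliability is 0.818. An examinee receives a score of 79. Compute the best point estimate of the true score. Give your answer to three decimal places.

82.385

T̂ = 0.818(79) + 0.182(97.6) = 64.622 + 17.7632 = 82.3852 → 82.385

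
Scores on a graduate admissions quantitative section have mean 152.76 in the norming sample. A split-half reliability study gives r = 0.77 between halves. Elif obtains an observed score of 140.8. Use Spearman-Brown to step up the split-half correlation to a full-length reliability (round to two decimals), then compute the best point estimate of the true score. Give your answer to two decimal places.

142.35

Spearman-Brown: ρ = 2r/(1 + r) = 2(0.77)/(1 + 0.77) = 1.540/1.77 = 0.8701 → 0.87
Kelley's formula gives T̂ = 0.87·140.8 + 0.13·152.76 = 122.496 + 19.8588 = 142.355.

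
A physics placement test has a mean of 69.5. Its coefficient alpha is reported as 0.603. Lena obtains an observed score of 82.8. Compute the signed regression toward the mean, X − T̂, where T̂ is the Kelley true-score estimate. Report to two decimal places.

T̂ = 0.603(82.8) + 0.397(69.5) = 49.9284 + 27.5915 = 77.5199 → 77.520
X − T̂ = 82.8 − 77.520 = 5.280 → 5.28

5.28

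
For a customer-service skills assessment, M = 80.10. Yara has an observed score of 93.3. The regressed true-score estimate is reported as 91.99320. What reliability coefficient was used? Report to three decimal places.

T̂ = ρX + (1 − ρ)μ  ⇒  T̂ − μ = ρ(X − μ)
ρ = (T̂ − μ)/(X − μ) = (91.99320 − 80.10) / (93.3 − 80.10) = 11.89320 / 13.20 = 0.90100

0.901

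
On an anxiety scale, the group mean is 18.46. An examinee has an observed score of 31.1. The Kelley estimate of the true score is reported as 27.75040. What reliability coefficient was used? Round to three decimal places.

T̂ = ρX + (1 − ρ)μ  ⇒  T̂ − μ = ρ(X − μ)
ρ = (T̂ − μ)/(X − μ) = (27.75040 − 18.46) / (31.1 − 18.46) = 9.29040 / 12.64 = 0.73500

0.735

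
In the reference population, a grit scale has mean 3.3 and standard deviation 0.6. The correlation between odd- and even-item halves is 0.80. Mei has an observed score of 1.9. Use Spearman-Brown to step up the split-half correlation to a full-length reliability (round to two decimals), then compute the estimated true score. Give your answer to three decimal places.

2.054

Spearman-Brown: ρ = 2r/(1 + r) = 2(0.80)/(1 + 0.80) = 1.600/1.80 = 0.8889 → 0.89
Regress the observed score toward the mean by the unreliability: T̂ = 0.89·1.9 + 0.11·3.3 = 1.691 + 0.363 = 2.0540.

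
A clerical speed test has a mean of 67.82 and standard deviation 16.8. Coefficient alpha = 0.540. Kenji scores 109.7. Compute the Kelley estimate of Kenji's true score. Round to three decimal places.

T̂ = ρX + (1 − ρ)μ
  = 0.540 × 109.7 + 0.460 × 67.82
  = 59.2380 + 31.19720
  = 90.4352
  ≈ 90.435

90.435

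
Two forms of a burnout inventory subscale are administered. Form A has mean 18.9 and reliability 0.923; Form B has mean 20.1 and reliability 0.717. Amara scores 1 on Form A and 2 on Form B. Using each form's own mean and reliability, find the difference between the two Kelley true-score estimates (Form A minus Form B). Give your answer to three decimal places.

T̂_A = 0.923(1) + 0.077(18.9) = 2.37830
T̂_B = 0.717(2) + 0.283(20.1) = 7.12230
T̂_A − T̂_B = -4.74400

-4.744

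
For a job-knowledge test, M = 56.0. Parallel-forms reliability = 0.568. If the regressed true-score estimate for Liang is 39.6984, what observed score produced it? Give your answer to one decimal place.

T̂ = ρX + (1 − ρ)μ  ⇒  X = (T̂ − (1 − ρ)μ) / ρ
X = (39.6984 − 0.432 × 56.0) / 0.568 = (39.6984 − 24.1920) / 0.568 = 15.5064 / 0.568 = 27.300

27.3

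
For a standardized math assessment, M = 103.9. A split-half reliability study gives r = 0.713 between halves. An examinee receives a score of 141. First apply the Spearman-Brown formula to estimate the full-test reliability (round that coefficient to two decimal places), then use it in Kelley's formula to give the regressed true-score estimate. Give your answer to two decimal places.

Spearman-Brown: ρ = 2r/(1 + r) = 2(0.713)/(1 + 0.713) = 1.4260/1.713 = 0.8325 → 0.83
T̂ = ρX + (1 − ρ)μ
  = 0.83 × 141 + 0.17 × 103.9
  = 117.03 + 17.663
  = 134.693
  ≈ 134.69

134.69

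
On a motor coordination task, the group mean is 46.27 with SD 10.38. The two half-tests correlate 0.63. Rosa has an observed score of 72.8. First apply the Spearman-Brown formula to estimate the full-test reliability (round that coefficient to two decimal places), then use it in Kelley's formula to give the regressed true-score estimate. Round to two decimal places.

66.70

Spearman-Brown: ρ = 2r/(1 + r) = 2(0.63)/(1 + 0.63) = 1.260/1.63 = 0.7730 → 0.77
T̂ = 0.77(72.8) + 0.23(46.27) = 56.056 + 10.6421 = 66.698 → 66.70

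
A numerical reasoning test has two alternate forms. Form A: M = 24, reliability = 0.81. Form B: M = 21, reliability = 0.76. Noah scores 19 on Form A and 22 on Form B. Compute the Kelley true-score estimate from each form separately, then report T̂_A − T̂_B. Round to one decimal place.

-1.8

T̂_A = 0.81(19) + 0.19(24) = 19.950
T̂_B = 0.76(22) + 0.24(21) = 21.760
T̂_A − T̂_B = -1.810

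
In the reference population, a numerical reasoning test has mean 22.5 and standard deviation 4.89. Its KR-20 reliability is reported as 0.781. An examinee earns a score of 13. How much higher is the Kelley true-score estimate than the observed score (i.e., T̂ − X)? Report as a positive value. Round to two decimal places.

2.08

T̂ = 0.781(13) + 0.219(22.5) = 10.153 + 4.9275 = 15.0805 → 15.081
T̂ − X = 15.081 − 13 = 2.081 → 2.08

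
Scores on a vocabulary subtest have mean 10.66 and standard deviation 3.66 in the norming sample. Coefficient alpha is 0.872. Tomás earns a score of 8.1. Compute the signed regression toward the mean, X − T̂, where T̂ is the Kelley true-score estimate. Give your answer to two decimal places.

Weight the observed score by reliability and the mean by (1 − reliability): T̂ = 0.872·8.1 + 0.128·10.66 = 7.0632 + 1.36448 = 8.4277.
X − T̂ = 8.1 − 8.428 = -0.328 → -0.33

-0.33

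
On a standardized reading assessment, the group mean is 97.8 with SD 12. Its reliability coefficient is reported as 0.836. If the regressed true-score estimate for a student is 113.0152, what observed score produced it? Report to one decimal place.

T̂ = ρX + (1 − ρ)μ  ⇒  X = (T̂ − (1 − ρ)μ) / ρ
X = (113.0152 − 0.164 × 97.8) / 0.836 = (113.0152 − 16.0392) / 0.836 = 96.9760 / 0.836 = 116.000

116.0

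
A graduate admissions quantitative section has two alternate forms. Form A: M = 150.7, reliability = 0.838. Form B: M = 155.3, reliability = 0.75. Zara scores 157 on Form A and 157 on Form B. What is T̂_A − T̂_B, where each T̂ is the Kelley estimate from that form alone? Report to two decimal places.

T̂_A = 0.838(157) + 0.162(150.7) = 155.9794
T̂_B = 0.75(157) + 0.25(155.3) = 156.5750
T̂_A − T̂_B = -0.5956

-0.60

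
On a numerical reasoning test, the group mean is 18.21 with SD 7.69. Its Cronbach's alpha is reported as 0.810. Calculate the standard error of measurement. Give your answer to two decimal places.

3.35

SEM = SD · √(1 − ρ) = 7.69 × √0.190 = 7.69 × 0.4359 = 3.352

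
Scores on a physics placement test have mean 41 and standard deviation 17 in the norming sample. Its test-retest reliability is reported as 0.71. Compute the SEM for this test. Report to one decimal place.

9.2

SEM = SD · √(1 − ρ) = 17 × √0.29 = 17 × 0.5385 = 9.155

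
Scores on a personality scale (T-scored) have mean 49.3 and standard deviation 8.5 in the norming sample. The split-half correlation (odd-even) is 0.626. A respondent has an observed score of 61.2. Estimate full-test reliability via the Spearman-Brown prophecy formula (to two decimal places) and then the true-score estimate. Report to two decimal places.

Spearman-Brown: ρ = 2r/(1 + r) = 2(0.626)/(1 + 0.626) = 1.2520/1.626 = 0.7700 → 0.77
T̂ = ρX + (1 − ρ)μ
  = 0.77 × 61.2 + 0.23 × 49.3
  = 47.124 + 11.339
  = 58.463
  ≈ 58.46

58.46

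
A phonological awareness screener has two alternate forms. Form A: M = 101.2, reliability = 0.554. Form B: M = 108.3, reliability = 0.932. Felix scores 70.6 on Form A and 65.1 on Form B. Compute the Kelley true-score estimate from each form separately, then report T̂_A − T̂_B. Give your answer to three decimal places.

T̂_A = 0.554(70.6) + 0.446(101.2) = 84.24760
T̂_B = 0.932(65.1) + 0.068(108.3) = 68.03760
T̂_A − T̂_B = 16.21000

16.210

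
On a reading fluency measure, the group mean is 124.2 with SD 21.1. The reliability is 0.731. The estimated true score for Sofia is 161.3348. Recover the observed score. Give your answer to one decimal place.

175.0

T̂ = ρX + (1 − ρ)μ  ⇒  X = (T̂ − (1 − ρ)μ) / ρ
X = (161.3348 − 0.269 × 124.2) / 0.731 = (161.3348 − 33.4098) / 0.731 = 127.9250 / 0.731 = 175.000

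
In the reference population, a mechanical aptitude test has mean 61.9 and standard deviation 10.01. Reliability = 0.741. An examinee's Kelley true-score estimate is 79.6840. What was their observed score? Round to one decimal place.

T̂ = ρX + (1 − ρ)μ  ⇒  X = (T̂ − (1 − ρ)μ) / ρ
X = (79.6840 − 0.259 × 61.9) / 0.741 = (79.6840 − 16.0321) / 0.741 = 63.6519 / 0.741 = 85.900

85.9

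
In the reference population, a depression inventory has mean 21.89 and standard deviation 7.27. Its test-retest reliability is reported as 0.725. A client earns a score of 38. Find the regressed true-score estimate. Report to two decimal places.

33.57

T̂ = ρX + (1 − ρ)μ
  = 0.725 × 38 + 0.275 × 21.89
  = 27.550 + 6.01975
  = 33.570
  ≈ 33.57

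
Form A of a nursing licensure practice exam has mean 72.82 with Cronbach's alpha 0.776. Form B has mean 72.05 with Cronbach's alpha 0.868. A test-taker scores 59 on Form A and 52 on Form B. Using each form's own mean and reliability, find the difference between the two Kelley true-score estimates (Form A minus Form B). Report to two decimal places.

7.45

T̂_A = 0.776(59) + 0.224(72.82) = 62.0957
T̂_B = 0.868(52) + 0.132(72.05) = 54.6466
T̂_A − T̂_B = 7.4491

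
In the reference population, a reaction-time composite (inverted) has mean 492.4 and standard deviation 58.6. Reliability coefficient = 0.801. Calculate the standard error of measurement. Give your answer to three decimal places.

26.141

SEM = SD · √(1 − ρ) = 58.6 × √0.199 = 58.6 × 0.4461 = 26.1411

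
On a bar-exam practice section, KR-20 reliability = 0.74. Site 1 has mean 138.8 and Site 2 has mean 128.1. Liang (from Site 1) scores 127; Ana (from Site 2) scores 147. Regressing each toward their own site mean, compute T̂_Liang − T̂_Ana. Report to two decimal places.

T̂_Liang = 0.74(127) + 0.26(138.8) = 130.0680
T̂_Ana = 0.74(147) + 0.26(128.1) = 142.0860
Difference = 130.0680 − 142.0860 = -12.0180

-12.02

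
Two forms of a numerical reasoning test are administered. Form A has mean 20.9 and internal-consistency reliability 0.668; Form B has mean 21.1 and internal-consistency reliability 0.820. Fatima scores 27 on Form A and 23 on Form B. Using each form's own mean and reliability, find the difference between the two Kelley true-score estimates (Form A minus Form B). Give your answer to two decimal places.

2.32

T̂_A = 0.668(27) + 0.332(20.9) = 24.9748
T̂_B = 0.820(23) + 0.180(21.1) = 22.6580
T̂_A − T̂_B = 2.3168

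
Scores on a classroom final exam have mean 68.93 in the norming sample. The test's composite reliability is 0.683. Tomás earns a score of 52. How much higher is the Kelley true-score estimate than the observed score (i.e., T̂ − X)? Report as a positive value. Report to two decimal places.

5.37

T̂ = 0.683(52) + 0.317(68.93) = 35.516 + 21.85081 = 57.3668 → 57.367
T̂ − X = 57.367 − 52 = 5.367 → 5.37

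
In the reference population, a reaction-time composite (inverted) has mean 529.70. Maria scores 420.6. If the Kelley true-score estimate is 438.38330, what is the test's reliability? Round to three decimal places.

T̂ = ρX + (1 − ρ)μ  ⇒  T̂ − μ = ρ(X − μ)
ρ = (T̂ − μ)/(X − μ) = (438.38330 − 529.70) / (420.6 − 529.70) = -91.31670 / -109.10 = 0.83700

0.837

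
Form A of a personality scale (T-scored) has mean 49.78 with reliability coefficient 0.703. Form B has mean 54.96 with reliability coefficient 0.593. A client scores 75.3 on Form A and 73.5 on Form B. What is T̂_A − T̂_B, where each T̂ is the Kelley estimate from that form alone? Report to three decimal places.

1.766

T̂_A = 0.703(75.3) + 0.297(49.78) = 67.72056
T̂_B = 0.593(73.5) + 0.407(54.96) = 65.95422
T̂_A − T̂_B = 1.76634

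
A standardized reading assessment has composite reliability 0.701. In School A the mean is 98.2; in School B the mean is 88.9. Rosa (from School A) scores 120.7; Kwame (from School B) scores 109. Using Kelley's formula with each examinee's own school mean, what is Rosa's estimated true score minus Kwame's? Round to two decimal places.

T̂_Rosa = 0.701(120.7) + 0.299(98.2) = 113.9725
T̂_Kwame = 0.701(109) + 0.299(88.9) = 102.9901
Difference = 113.9725 − 102.9901 = 10.9824

10.98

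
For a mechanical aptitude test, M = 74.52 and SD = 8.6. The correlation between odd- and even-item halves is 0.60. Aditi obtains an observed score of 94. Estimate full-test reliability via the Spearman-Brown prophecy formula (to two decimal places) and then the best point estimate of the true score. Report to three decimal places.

Spearman-Brown: ρ = 2r/(1 + r) = 2(0.60)/(1 + 0.60) = 1.200/1.60 = 0.7500 → 0.75
Weight the observed score by reliability and the mean by (1 − reliability): T̂ = 0.75·94 + 0.25·74.52 = 70.50 + 18.6300 = 89.1300.

89.130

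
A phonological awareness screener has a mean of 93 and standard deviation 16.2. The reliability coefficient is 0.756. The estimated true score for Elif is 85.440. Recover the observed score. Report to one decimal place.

83.0

T̂ = ρX + (1 − ρ)μ  ⇒  X = (T̂ − (1 − ρ)μ) / ρ
X = (85.440 − 0.244 × 93) / 0.756 = (85.440 − 22.692) / 0.756 = 62.748 / 0.756 = 83.000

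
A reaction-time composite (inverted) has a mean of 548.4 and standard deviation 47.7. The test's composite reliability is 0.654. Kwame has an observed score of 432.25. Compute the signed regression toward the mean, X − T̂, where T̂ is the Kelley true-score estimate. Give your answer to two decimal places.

-40.19

T̂ = 0.654(432.25) + 0.346(548.4) = 282.69150 + 189.7464 = 472.4379 → 472.438
X − T̂ = 432.25 − 472.438 = -40.188 → -40.19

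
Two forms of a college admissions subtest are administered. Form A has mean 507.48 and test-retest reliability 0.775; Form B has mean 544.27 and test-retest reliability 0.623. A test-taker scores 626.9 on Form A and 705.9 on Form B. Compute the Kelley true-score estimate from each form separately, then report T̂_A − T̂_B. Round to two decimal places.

-44.93

T̂_A = 0.775(626.9) + 0.225(507.48) = 600.0305
T̂_B = 0.623(705.9) + 0.377(544.27) = 644.9655
T̂_A − T̂_B = -44.9350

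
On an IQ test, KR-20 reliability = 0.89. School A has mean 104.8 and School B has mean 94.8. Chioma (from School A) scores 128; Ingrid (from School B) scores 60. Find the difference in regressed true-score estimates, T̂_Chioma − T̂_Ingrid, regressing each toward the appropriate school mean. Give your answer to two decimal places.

T̂_Chioma = 0.89(128) + 0.11(104.8) = 125.4480
T̂_Ingrid = 0.89(60) + 0.11(94.8) = 63.8280
Difference = 125.4480 − 63.8280 = 61.6200

61.62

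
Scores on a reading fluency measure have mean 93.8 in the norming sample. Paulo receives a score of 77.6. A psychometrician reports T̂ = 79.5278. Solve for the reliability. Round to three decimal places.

0.881

T̂ = ρX + (1 − ρ)μ  ⇒  T̂ − μ = ρ(X − μ)
ρ = (T̂ − μ)/(X − μ) = (79.5278 − 93.8) / (77.6 − 93.8) = -14.2722 / -16.2 = 0.88100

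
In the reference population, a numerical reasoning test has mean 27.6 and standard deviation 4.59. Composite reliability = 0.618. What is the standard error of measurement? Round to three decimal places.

SEM = SD · √(1 − ρ) = 4.59 × √0.382 = 4.59 × 0.6181 = 2.8369

2.837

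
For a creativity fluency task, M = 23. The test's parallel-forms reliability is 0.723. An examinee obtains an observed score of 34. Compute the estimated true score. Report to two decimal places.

T̂ = 0.723(34) + 0.277(23) = 24.582 + 6.371 = 30.953 → 30.95

30.95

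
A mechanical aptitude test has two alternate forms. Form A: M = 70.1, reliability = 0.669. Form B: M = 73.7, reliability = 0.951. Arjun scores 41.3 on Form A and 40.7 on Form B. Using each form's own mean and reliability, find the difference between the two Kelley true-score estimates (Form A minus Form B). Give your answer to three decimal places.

T̂_A = 0.669(41.3) + 0.331(70.1) = 50.83280
T̂_B = 0.951(40.7) + 0.049(73.7) = 42.31700
T̂_A − T̂_B = 8.51580

8.516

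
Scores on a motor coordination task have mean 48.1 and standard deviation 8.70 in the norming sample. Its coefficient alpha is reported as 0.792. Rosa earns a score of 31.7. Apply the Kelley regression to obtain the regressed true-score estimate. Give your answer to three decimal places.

Kelley's formula gives T̂ = 0.792·31.7 + 0.208·48.1 = 25.1064 + 10.0048 = 35.1112.

35.111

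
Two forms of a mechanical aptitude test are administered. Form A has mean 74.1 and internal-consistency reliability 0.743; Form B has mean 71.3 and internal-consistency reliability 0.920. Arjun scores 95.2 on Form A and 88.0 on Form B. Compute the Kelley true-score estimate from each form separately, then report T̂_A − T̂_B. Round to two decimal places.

3.11

T̂_A = 0.743(95.2) + 0.257(74.1) = 89.7773
T̂_B = 0.920(88.0) + 0.080(71.3) = 86.6640
T̂_A − T̂_B = 3.1133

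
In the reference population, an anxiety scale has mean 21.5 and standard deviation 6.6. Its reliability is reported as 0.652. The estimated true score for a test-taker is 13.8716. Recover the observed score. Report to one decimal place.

9.8

T̂ = ρX + (1 − ρ)μ  ⇒  X = (T̂ − (1 − ρ)μ) / ρ
X = (13.8716 − 0.348 × 21.5) / 0.652 = (13.8716 − 7.4820) / 0.652 = 6.3896 / 0.652 = 9.800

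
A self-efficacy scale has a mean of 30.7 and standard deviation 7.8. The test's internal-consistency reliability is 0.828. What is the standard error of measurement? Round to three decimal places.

SEM = SD · √(1 − ρ) = 7.8 × √0.172 = 7.8 × 0.4147 = 3.2349

3.235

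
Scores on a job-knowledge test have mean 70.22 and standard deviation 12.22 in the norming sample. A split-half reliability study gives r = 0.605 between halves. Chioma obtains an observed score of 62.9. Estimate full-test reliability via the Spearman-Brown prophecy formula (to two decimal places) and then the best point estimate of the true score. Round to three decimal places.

64.730

Spearman-Brown: ρ = 2r/(1 + r) = 2(0.605)/(1 + 0.605) = 1.2100/1.605 = 0.7539 → 0.75
Regress the observed score toward the mean by the unreliability: T̂ = 0.75·62.9 + 0.25·70.22 = 47.175 + 17.5550 = 64.7300.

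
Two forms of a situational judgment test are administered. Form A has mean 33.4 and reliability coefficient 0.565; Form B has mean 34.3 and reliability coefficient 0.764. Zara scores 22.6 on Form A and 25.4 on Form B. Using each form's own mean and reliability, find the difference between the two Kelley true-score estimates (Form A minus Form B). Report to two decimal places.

T̂_A = 0.565(22.6) + 0.435(33.4) = 27.2980
T̂_B = 0.764(25.4) + 0.236(34.3) = 27.5004
T̂_A − T̂_B = -0.2024

-0.20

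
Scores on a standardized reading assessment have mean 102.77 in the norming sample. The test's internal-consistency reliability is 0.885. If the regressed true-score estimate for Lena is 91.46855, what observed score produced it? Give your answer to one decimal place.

90.0

T̂ = ρX + (1 − ρ)μ  ⇒  X = (T̂ − (1 − ρ)μ) / ρ
X = (91.46855 − 0.115 × 102.77) / 0.885 = (91.46855 − 11.81855) / 0.885 = 79.65000 / 0.885 = 90.000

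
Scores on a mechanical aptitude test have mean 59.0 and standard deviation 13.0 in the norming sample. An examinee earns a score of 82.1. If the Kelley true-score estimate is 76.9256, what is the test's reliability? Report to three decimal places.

0.776

T̂ = ρX + (1 − ρ)μ  ⇒  T̂ − μ = ρ(X − μ)
ρ = (T̂ − μ)/(X − μ) = (76.9256 − 59.0) / (82.1 − 59.0) = 17.9256 / 23.1 = 0.77600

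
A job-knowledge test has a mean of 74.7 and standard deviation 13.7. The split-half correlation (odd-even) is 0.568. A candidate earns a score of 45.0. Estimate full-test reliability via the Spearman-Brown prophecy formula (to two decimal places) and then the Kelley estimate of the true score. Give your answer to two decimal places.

53.32

Spearman-Brown: ρ = 2r/(1 + r) = 2(0.568)/(1 + 0.568) = 1.1360/1.568 = 0.7245 → 0.72
T̂ = 0.72(45.0) + 0.28(74.7) = 32.400 + 20.916 = 53.316 → 53.32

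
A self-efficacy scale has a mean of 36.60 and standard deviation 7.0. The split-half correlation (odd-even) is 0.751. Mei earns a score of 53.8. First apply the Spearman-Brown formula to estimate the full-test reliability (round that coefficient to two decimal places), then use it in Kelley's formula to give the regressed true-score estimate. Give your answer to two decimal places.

51.39

Spearman-Brown: ρ = 2r/(1 + r) = 2(0.751)/(1 + 0.751) = 1.5020/1.751 = 0.8578 → 0.86
T̂ = 0.86(53.8) + 0.14(36.60) = 46.268 + 5.1240 = 51.392 → 51.39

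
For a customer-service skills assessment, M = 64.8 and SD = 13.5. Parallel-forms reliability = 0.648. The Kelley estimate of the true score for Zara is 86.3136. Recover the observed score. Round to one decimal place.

T̂ = ρX + (1 − ρ)μ  ⇒  X = (T̂ − (1 − ρ)μ) / ρ
X = (86.3136 − 0.352 × 64.8) / 0.648 = (86.3136 − 22.8096) / 0.648 = 63.5040 / 0.648 = 98.000

98.0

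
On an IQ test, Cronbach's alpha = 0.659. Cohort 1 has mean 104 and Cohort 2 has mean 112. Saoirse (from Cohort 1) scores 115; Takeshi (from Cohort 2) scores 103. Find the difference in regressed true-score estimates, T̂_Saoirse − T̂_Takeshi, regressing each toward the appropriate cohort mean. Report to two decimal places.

5.18

T̂_Saoirse = 0.659(115) + 0.341(104) = 111.2490
T̂_Takeshi = 0.659(103) + 0.341(112) = 106.0690
Difference = 111.2490 − 106.0690 = 5.1800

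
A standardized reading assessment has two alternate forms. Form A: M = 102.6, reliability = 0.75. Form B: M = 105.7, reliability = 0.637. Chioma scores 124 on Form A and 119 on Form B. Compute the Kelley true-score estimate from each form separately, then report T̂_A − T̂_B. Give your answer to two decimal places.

T̂_A = 0.75(124) + 0.25(102.6) = 118.6500
T̂_B = 0.637(119) + 0.363(105.7) = 114.1721
T̂_A − T̂_B = 4.4779

4.48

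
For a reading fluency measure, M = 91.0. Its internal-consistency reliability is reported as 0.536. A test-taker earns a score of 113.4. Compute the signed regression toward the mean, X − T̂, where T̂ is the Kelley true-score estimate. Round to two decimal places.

10.39

T̂ = 0.536(113.4) + 0.464(91.0) = 60.7824 + 42.2240 = 103.0064 → 103.006
X − T̂ = 113.4 − 103.006 = 10.394 → 10.39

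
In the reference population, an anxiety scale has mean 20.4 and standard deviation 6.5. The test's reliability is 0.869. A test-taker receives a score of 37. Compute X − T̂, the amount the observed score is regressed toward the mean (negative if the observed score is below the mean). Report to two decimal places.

Weight the observed score by reliability and the mean by (1 − reliability): T̂ = 0.869·37 + 0.131·20.4 = 32.153 + 2.6724 = 34.8254.
X − T̂ = 37 − 34.825 = 2.175 → 2.17

2.17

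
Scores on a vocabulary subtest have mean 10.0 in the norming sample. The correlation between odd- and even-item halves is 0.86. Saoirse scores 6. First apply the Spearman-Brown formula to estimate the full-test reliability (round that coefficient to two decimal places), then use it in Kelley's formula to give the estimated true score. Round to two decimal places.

6.32

Spearman-Brown: ρ = 2r/(1 + r) = 2(0.86)/(1 + 0.86) = 1.720/1.86 = 0.9247 → 0.92
T̂ = 0.92(6) + 0.08(10.0) = 5.52 + 0.800 = 6.320 → 6.32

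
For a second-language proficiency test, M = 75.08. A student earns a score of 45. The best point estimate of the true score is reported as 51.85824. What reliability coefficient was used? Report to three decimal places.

0.772

T̂ = ρX + (1 − ρ)μ  ⇒  T̂ − μ = ρ(X − μ)
ρ = (T̂ − μ)/(X − μ) = (51.85824 − 75.08) / (45 − 75.08) = -23.22176 / -30.08 = 0.77200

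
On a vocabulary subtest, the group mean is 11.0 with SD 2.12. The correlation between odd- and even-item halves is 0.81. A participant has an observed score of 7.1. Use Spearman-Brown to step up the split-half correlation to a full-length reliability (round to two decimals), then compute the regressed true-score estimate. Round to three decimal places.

Spearman-Brown: ρ = 2r/(1 + r) = 2(0.81)/(1 + 0.81) = 1.620/1.81 = 0.8950 → 0.90
Kelley's formula gives T̂ = 0.90·7.1 + 0.10·11.0 = 6.390 + 1.100 = 7.4900.

7.490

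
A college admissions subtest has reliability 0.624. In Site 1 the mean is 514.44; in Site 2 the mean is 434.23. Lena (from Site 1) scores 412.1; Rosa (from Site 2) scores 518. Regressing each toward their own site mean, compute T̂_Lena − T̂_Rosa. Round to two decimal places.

-35.92

T̂_Lena = 0.624(412.1) + 0.376(514.44) = 450.5798
T̂_Rosa = 0.624(518) + 0.376(434.23) = 486.5025
Difference = 450.5798 − 486.5025 = -35.9226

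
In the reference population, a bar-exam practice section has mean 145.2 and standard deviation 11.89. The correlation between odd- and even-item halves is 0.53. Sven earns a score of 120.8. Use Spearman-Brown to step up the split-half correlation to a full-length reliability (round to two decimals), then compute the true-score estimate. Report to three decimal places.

Spearman-Brown: ρ = 2r/(1 + r) = 2(0.53)/(1 + 0.53) = 1.060/1.53 = 0.6928 → 0.69
T̂ = ρX + (1 − ρ)μ
  = 0.69 × 120.8 + 0.31 × 145.2
  = 83.352 + 45.012
  = 128.3640
  ≈ 128.364

128.364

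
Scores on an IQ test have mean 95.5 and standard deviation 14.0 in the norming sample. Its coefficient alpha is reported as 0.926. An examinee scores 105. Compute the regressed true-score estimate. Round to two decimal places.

T̂ = 0.926(105) + 0.074(95.5) = 97.230 + 7.0670 = 104.297 → 104.30

104.30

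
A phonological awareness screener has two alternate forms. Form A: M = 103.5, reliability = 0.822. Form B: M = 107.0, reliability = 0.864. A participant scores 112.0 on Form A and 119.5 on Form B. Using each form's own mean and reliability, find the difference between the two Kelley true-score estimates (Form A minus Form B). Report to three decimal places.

-7.313

T̂_A = 0.822(112.0) + 0.178(103.5) = 110.48700
T̂_B = 0.864(119.5) + 0.136(107.0) = 117.80000
T̂_A − T̂_B = -7.31300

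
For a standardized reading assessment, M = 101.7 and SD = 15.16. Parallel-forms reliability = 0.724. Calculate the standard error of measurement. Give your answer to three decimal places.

SEM = SD · √(1 − ρ) = 15.16 × √0.276 = 15.16 × 0.5254 = 7.9644

7.964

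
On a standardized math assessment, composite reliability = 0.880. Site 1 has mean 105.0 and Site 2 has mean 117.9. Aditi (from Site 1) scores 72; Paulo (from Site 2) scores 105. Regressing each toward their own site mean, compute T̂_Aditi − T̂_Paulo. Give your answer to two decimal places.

T̂_Aditi = 0.880(72) + 0.120(105.0) = 75.9600
T̂_Paulo = 0.880(105) + 0.120(117.9) = 106.5480
Difference = 75.9600 − 106.5480 = -30.5880

-30.59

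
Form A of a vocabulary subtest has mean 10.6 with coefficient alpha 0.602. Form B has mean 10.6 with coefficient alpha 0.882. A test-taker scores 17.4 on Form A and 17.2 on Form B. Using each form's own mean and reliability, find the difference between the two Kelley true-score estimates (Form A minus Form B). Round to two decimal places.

-1.73

T̂_A = 0.602(17.4) + 0.398(10.6) = 14.6936
T̂_B = 0.882(17.2) + 0.118(10.6) = 16.4212
T̂_A − T̂_B = -1.7276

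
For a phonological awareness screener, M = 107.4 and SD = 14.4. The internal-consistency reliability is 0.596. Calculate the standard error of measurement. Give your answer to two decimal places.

9.15

SEM = SD · √(1 − ρ) = 14.4 × √0.404 = 14.4 × 0.6356 = 9.153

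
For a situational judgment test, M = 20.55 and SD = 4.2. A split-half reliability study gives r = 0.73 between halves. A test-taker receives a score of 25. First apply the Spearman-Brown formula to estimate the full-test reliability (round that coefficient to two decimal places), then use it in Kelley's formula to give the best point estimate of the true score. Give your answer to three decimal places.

24.288

Spearman-Brown: ρ = 2r/(1 + r) = 2(0.73)/(1 + 0.73) = 1.460/1.73 = 0.8439 → 0.84
T̂ = 0.84(25) + 0.16(20.55) = 21.00 + 3.2880 = 24.2880 → 24.288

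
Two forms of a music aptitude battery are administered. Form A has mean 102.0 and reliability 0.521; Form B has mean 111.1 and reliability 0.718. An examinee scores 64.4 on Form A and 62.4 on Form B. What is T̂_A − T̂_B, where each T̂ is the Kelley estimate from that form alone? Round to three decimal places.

6.277

T̂_A = 0.521(64.4) + 0.479(102.0) = 82.41040
T̂_B = 0.718(62.4) + 0.282(111.1) = 76.13340
T̂_A − T̂_B = 6.27700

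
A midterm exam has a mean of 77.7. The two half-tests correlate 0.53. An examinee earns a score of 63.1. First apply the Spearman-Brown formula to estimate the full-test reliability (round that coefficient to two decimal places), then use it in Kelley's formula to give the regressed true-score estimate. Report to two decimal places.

Spearman-Brown: ρ = 2r/(1 + r) = 2(0.53)/(1 + 0.53) = 1.060/1.53 = 0.6928 → 0.69
T̂ = 0.69(63.1) + 0.31(77.7) = 43.539 + 24.087 = 67.626 → 67.63

67.63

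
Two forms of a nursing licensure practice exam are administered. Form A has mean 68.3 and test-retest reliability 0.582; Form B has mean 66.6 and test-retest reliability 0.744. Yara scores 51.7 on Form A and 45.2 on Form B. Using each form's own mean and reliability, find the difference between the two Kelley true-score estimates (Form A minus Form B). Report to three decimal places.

7.960

T̂_A = 0.582(51.7) + 0.418(68.3) = 58.63880
T̂_B = 0.744(45.2) + 0.256(66.6) = 50.67840
T̂_A − T̂_B = 7.96040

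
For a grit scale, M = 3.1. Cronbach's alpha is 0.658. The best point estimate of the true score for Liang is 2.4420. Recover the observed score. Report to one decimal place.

T̂ = ρX + (1 − ρ)μ  ⇒  X = (T̂ − (1 − ρ)μ) / ρ
X = (2.4420 − 0.342 × 3.1) / 0.658 = (2.4420 − 1.0602) / 0.658 = 1.3818 / 0.658 = 2.100

2.1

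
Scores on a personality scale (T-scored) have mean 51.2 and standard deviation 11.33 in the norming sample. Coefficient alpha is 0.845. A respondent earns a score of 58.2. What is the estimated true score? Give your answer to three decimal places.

57.115

Weight the observed score by reliability and the mean by (1 − reliability): T̂ = 0.845·58.2 + 0.155·51.2 = 49.1790 + 7.9360 = 57.1150.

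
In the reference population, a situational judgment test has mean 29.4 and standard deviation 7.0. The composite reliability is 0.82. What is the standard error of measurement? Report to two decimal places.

SEM = SD · √(1 − ρ) = 7.0 × √0.18 = 7.0 × 0.4243 = 2.970

2.97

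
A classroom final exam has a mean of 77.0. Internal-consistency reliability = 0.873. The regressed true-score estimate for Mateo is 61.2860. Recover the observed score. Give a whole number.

59

T̂ = ρX + (1 − ρ)μ  ⇒  X = (T̂ − (1 − ρ)μ) / ρ
X = (61.2860 − 0.127 × 77.0) / 0.873 = (61.2860 − 9.7790) / 0.873 = 51.5070 / 0.873 = 59.00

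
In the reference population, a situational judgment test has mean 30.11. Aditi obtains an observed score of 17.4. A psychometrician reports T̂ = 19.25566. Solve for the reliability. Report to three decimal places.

T̂ = ρX + (1 − ρ)μ  ⇒  T̂ − μ = ρ(X − μ)
ρ = (T̂ − μ)/(X − μ) = (19.25566 − 30.11) / (17.4 − 30.11) = -10.85434 / -12.71 = 0.85400

0.854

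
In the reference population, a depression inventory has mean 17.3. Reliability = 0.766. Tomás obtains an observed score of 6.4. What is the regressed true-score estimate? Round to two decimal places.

T̂ = 0.766(6.4) + 0.234(17.3) = 4.9024 + 4.0482 = 8.951 → 8.95

8.95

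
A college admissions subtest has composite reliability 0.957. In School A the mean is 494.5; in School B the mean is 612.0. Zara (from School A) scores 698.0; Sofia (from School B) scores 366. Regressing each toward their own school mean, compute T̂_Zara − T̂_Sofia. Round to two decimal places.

T̂_Zara = 0.957(698.0) + 0.043(494.5) = 689.2495
T̂_Sofia = 0.957(366) + 0.043(612.0) = 376.5780
Difference = 689.2495 − 376.5780 = 312.6715

312.67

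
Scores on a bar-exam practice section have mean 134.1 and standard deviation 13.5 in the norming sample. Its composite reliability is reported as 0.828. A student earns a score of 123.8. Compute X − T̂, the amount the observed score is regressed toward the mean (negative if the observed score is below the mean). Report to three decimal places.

-1.772

Regress the observed score toward the mean by the unreliability: T̂ = 0.828·123.8 + 0.172·134.1 = 102.5064 + 23.0652 = 125.57160.
X − T̂ = 123.8 − 125.5716 = -1.7716 → -1.772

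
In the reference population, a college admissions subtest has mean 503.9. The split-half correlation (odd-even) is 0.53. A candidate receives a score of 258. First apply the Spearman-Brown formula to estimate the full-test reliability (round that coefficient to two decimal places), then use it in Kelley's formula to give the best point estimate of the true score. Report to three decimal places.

334.229

Spearman-Brown: ρ = 2r/(1 + r) = 2(0.53)/(1 + 0.53) = 1.060/1.53 = 0.6928 → 0.69
T̂ = ρX + (1 − ρ)μ
  = 0.69 × 258 + 0.31 × 503.9
  = 178.02 + 156.209
  = 334.2290
  ≈ 334.229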